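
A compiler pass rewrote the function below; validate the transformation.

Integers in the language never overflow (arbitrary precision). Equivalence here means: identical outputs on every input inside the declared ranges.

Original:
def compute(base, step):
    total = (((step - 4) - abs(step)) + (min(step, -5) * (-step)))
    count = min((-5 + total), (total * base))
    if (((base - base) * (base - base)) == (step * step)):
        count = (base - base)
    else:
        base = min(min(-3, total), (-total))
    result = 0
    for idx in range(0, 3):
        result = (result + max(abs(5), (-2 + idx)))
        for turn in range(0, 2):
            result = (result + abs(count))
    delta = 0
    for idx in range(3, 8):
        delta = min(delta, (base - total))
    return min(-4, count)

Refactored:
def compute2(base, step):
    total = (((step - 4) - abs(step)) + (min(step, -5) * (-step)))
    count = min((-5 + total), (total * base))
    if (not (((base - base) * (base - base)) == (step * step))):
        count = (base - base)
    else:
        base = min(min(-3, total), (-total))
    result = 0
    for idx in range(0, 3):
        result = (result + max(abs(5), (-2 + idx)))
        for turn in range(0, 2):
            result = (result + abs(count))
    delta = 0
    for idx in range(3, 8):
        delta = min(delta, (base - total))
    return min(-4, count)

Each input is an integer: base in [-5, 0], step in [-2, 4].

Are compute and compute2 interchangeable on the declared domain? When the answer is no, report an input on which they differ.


Evaluate both at base=-5, step=-2.
compute: total := -18 | count := -23 | (((base - base) * (base - base)) == (step * step)): false | base := -18 | result := 0 | iter idx=0: | result := 5 | iter turn=0: | result := 28 | iter turn=1: | result := 51 | iter idx=1: | result := 56 | iter turn=0: | result := 79 | iter turn=1: | result := 102 | iter idx=2: | result := 107 | iter turn=0: | result := 130 | iter turn=1: | result := 153 | delta := 0 | iter idx=3: | delta := 0 | iter idx=4: | delta := 0 | iter idx=5: | delta := 0 | iter idx=6: | delta := 0 | iter idx=7: | delta := 0 | result -23
compute2: total := -18 | count := -23 | (not (((base - base) * (base - base)) == (step * step))): true | count := 0 | result := 0 | iter idx=0: | result := 5 | iter turn=0: | result := 5 | iter turn=1: | result := 5 | iter idx=1: | result := 10 | iter turn=0: | result := 10 | iter turn=1: | result := 10 | iter idx=2: | result := 15 | iter turn=0: | result := 15 | iter turn=1: | result := 15 | delta := 0 | iter idx=3: | delta := 0 | iter idx=4: | delta := 0 | iter idx=5: | delta := 0 | iter idx=6: | delta := 0 | iter idx=7: | delta := 0 | result -4
-23 != -4, so the rewrite changes behavior.
verdict: not equivalent; witness: base=-5, step=-2


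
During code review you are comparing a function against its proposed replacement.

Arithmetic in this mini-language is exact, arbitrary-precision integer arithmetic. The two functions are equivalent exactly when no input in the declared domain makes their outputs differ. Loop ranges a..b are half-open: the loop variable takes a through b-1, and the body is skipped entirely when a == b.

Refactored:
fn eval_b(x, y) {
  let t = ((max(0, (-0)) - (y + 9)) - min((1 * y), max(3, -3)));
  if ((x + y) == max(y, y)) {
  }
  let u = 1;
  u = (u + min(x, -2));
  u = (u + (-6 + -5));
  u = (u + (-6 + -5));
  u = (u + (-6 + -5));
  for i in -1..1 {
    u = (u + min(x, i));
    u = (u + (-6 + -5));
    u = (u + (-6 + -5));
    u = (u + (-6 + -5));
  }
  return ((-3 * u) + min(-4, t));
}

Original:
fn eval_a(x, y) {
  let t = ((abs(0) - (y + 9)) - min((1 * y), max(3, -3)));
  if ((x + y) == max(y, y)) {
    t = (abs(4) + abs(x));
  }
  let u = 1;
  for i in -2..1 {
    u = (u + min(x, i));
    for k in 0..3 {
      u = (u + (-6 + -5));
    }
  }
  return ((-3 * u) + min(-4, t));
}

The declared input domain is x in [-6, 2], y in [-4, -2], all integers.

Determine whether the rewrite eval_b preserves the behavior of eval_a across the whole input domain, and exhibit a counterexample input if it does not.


These are not equivalent — on x=0, y=-2 the outputs split (299 vs 298).
eval_a: t=-5, then ((x + y) == max(y, y)) is true, then t=4, then u=1, then (i=-2), then u=-1, then (k=0), then u=-12, then (k=1), then u=-23, then (k=2), then u=-34, then (i=-1), then u=-35, then (k=0), then u=-46, then (k=1), then u=-57, then (k=2), then u=-68, then (i=0), then u=-68, then (k=0), then u=-79, then (k=1), then u=-90, then (k=2), then u=-101, then returns 299
eval_b: t=-5, then ((x + y) == max(y, y)) is true, then u=1, then u=-1, then u=-12, then u=-23, then u=-34, then (i=-1), then u=-35, then u=-46, then u=-57, then u=-68, then (i=0), then u=-68, then u=-79, then u=-90, then u=-101, then returns 298
verdict: not equivalent; witness: x=0, y=-2


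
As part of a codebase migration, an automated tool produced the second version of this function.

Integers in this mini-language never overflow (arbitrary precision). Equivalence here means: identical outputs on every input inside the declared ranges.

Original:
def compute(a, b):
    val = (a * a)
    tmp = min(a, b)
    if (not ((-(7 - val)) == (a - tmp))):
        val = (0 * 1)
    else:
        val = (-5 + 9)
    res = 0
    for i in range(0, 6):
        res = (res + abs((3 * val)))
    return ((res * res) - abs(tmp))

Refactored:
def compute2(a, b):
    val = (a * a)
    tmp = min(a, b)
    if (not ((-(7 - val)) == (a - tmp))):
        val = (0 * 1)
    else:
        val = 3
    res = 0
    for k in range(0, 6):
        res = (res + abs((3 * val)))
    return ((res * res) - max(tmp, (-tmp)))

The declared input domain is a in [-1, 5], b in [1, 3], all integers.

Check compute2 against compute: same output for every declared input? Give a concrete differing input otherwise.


At a=3, b=1: compute gives 5183, compute2 gives 2915.
verdict: not equivalent; witness: a=3, b=1


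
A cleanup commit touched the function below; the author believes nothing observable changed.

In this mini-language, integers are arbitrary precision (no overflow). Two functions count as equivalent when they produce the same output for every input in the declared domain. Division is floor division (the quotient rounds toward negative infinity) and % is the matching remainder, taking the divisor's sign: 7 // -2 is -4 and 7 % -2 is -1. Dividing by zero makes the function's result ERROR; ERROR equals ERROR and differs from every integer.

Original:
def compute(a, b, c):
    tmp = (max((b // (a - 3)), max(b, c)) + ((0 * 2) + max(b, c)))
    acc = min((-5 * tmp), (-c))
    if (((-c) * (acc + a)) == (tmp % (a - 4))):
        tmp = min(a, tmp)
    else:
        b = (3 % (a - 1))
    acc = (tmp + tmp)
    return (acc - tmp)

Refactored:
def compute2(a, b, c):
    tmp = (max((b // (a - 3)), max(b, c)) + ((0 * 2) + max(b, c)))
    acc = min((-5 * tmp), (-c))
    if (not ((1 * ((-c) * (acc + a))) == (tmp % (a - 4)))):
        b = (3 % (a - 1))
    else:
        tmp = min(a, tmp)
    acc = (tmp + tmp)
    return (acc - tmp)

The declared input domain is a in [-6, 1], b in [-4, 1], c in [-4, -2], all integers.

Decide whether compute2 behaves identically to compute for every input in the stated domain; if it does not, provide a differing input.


This is a faithful refactor — boolean connective usage differs; constant usage differs; arithmetic usage differs, but the computed results match everywhere.
Spot check at a=-3, b=1, c=-2 — compute: tmp = 2; acc = -10; (((-c) * (acc + a)) == (tmp % (a - 4))) -> false; b = -1; acc = 4; return 2. compute2: tmp = 2; acc = -10; (not ((1 * ((-c) * (acc + a))) == (tmp % (a - 4)))) -> true; b = -1; acc = 4; return 2. Both give 2.
An exhaustive pass over the 144 declared inputs shows identical outputs.
verdict: equivalent


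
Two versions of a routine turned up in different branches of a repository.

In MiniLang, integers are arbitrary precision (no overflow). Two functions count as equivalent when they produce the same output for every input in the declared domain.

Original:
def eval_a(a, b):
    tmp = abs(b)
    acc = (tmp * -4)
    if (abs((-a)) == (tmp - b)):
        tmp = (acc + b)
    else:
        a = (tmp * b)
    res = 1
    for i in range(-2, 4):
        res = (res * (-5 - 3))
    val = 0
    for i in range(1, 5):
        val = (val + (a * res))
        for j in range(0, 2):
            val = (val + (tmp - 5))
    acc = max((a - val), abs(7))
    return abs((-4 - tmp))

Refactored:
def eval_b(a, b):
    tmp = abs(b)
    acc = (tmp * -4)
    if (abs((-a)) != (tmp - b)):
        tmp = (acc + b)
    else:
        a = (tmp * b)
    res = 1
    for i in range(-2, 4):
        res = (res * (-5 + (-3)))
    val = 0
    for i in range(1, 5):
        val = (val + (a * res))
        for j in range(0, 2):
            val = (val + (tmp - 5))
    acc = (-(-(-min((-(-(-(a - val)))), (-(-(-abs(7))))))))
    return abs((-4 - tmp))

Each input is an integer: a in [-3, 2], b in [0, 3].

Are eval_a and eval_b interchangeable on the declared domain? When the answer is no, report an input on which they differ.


Run the pair on a=-3, b=1.
eval_a: tmp becomes 1; next acc becomes -4; next (abs((-a)) == (tmp - b)) evaluates to false; next a becomes 1; next res becomes 1; next at i=-2:; next res becomes -8; next at i=-1:; next res becomes 64; next at i=0:; next res becomes -512; next at i=1:; next res becomes 4096; next at i=2:; next res becomes -32768; next at i=3:; next res becomes 262144; next val becomes 0; next at i=1:; next val becomes 262144; next at j=0:; next val becomes 262140; next at j=1:; next val becomes 262136; next at i=2:; next val becomes 524280; next at j=0:; next val becomes 524276; next at j=1:; next val becomes 524272; next at i=3:; next val becomes 786416; next at j=0:; next val becomes 786412; next at j=1:; next val becomes 786408; next at i=4:; next val becomes 1048552; next at j=0:; next val becomes 1048548; next at j=1:; next val becomes 1048544; next acc becomes 7; next final value 5
eval_b: tmp becomes 1; next acc becomes -4; next (abs((-a)) != (tmp - b)) evaluates to true; next tmp becomes -3; next res becomes 1; next at i=-2:; next res becomes -8; next at i=-1:; next res becomes 64; next at i=0:; next res becomes -512; next at i=1:; next res becomes 4096; next at i=2:; next res becomes -32768; next at i=3:; next res becomes 262144; next val becomes 0; next at i=1:; next val becomes -786432; next at j=0:; next val becomes -786440; next at j=1:; next val becomes -786448; next at i=2:; next val becomes -1572880; next at j=0:; next val becomes -1572888; next at j=1:; next val becomes -1572896; next at i=3:; next val becomes -2359328; next at j=0:; next val becomes -2359336; next at j=1:; next val becomes -2359344; next at i=4:; next val becomes -3145776; next at j=0:; next val becomes -3145784; next at j=1:; next val becomes -3145792; next acc becomes 3145789; next final value 1
5 and 1 differ, so these are not the same function on this domain.
verdict: not equivalent; witness: a=-3, b=1


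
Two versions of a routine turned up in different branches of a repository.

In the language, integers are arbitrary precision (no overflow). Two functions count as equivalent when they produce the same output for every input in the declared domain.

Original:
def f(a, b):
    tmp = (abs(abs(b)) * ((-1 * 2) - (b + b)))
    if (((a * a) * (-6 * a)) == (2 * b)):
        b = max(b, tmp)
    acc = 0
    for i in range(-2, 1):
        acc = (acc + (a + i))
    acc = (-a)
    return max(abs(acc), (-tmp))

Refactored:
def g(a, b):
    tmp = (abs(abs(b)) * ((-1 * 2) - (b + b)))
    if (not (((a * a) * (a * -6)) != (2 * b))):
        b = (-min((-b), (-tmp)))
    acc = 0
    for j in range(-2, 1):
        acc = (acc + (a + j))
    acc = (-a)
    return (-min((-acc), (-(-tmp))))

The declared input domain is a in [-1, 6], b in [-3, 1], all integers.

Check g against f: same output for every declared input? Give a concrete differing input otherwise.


Run the pair on a=1, b=-3.
f: tmp=12, then (((a * a) * (-6 * a)) == (2 * b)) is true, then b=12, then acc=0, then (i=-2), then acc=-1, then (i=-1), then acc=-1, then (i=0), then acc=0, then acc=-1, then returns 1
g: tmp=12, then (not (((a * a) * (a * -6)) != (2 * b))) is true, then b=12, then acc=0, then (j=-2), then acc=-1, then (j=-1), then acc=-1, then (j=0), then acc=0, then acc=-1, then returns -1
1 vs -1 — the two versions disagree here.
verdict: not equivalent; witness: a=1, b=-3


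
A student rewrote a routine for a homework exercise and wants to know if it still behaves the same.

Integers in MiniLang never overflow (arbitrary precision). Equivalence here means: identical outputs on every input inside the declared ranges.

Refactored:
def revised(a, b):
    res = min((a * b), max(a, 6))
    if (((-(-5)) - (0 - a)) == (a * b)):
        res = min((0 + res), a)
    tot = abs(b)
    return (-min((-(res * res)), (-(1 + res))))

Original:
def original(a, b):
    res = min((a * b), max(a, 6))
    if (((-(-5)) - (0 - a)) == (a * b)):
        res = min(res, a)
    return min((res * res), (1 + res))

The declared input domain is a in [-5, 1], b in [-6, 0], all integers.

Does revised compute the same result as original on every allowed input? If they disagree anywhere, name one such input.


The rewrite breaks on a=-5, b=-6, where the results are 7 and 36.
original: res := 6 | (((-(-5)) - (0 - a)) == (a * b)): false | result 7
revised: res := 6 | (((-(-5)) - (0 - a)) == (a * b)): false | tot := 6 | result 36
verdict: not equivalent; witness: a=-5, b=-6


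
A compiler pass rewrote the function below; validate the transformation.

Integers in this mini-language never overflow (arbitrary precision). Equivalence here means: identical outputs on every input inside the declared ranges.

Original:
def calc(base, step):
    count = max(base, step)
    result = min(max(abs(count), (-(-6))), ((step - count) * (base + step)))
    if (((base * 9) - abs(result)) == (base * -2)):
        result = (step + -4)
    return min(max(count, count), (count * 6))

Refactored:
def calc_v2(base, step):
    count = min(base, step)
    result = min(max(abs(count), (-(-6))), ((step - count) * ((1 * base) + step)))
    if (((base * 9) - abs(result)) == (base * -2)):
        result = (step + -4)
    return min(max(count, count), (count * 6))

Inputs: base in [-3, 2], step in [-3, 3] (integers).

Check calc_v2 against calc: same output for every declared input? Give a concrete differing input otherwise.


Not equivalent: base=-3, step=-2 separates them (-12 vs -18).
calc: count := -2 | result := 0 | (((base * 9) - abs(result)) == (base * -2)): false | result -12
calc_v2: count := -3 | result := -5 | (((base * 9) - abs(result)) == (base * -2)): false | result -18
verdict: not equivalent; witness: base=-3, step=-2


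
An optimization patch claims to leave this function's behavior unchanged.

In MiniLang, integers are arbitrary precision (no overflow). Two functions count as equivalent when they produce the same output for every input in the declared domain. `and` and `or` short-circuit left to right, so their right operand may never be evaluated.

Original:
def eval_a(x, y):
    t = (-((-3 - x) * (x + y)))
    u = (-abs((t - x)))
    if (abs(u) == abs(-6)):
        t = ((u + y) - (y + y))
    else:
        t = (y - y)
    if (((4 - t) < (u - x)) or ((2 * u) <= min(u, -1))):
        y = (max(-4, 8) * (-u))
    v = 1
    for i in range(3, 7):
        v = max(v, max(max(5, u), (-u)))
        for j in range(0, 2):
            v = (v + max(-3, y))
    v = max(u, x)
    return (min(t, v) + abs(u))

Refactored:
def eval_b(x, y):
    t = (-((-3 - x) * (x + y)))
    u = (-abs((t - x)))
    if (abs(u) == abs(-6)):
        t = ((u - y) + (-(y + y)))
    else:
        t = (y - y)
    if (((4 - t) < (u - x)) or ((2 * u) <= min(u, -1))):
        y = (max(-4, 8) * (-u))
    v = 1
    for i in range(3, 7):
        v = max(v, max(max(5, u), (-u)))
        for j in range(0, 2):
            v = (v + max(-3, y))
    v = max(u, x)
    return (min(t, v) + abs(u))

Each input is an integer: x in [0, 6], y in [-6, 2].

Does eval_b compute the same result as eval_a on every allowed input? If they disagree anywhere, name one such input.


Try x=0, y=-2.
eval_a: t = -6; u = -6; (abs(u) == abs(-6)) -> true; t = -4; (((4 - t) < (u - x)) or ((2 * u) <= min(u, -1))) -> true; y = 48; v = 1; [i=3]; v = 6; [j=0]; v = 54; [j=1]; v = 102; [i=4]; v = 102; [j=0]; v = 150; [j=1]; v = 198; [i=5]; v = 198; [j=0]; v = 246; [j=1]; v = 294; [i=6]; v = 294; [j=0]; v = 342; [j=1]; v = 390; v = 0; return 2
eval_b: t = -6; u = -6; (abs(u) == abs(-6)) -> true; t = 0; (((4 - t) < (u - x)) or ((2 * u) <= min(u, -1))) -> true; y = 48; v = 1; [i=3]; v = 6; [j=0]; v = 54; [j=1]; v = 102; [i=4]; v = 102; [j=0]; v = 150; [j=1]; v = 198; [i=5]; v = 198; [j=0]; v = 246; [j=1]; v = 294; [i=6]; v = 294; [j=0]; v = 342; [j=1]; v = 390; v = 0; return 6
2 vs 6 — the two versions disagree here.
verdict: not equivalent; witness: x=0, y=-2


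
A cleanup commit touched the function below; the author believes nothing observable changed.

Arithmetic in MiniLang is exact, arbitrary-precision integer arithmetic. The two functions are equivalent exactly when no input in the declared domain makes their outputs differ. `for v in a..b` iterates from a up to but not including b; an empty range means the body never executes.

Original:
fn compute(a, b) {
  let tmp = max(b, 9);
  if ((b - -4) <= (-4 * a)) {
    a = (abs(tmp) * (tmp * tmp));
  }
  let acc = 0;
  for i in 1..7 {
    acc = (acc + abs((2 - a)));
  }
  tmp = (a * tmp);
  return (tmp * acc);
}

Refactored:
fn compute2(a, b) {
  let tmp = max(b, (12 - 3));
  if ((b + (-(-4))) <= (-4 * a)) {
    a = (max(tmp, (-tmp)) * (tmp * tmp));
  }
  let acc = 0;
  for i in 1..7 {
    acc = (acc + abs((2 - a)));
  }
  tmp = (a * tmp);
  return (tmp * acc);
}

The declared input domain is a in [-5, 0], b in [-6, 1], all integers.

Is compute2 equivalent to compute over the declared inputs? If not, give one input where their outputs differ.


Differences: arithmetic usage differs; and constant usage differs; and min/max/abs usage differs — yet all 48 inputs agree.
verdict: equivalent


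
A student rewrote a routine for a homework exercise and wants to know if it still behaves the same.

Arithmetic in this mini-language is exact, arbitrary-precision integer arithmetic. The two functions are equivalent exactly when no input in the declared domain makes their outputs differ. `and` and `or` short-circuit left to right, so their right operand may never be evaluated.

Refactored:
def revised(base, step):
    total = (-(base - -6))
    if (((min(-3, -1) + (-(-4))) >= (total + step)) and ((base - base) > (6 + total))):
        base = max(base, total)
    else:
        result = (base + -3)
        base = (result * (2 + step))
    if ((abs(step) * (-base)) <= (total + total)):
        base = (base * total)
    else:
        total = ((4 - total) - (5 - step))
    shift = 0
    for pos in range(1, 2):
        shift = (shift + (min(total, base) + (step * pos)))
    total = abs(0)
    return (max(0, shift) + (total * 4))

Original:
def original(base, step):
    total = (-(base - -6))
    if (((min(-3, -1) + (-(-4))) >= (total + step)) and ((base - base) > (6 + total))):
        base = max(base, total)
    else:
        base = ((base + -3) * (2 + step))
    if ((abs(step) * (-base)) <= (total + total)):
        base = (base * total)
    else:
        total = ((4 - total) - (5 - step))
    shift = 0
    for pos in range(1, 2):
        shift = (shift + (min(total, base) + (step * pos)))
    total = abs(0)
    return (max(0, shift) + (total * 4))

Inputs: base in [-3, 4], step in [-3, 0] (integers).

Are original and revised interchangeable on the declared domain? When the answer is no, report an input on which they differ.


Differences: statement counts differ, and local variable names differ — yet all 32 inputs agree.
verdict: equivalent


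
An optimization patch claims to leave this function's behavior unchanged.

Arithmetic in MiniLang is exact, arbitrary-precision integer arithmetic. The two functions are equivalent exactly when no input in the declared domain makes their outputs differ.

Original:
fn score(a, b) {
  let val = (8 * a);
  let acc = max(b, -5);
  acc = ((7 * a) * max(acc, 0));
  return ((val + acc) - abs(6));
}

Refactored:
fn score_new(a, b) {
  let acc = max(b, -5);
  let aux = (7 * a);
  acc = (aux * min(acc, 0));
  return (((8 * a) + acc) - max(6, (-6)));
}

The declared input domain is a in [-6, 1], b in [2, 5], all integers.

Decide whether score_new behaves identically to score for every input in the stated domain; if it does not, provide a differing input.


On input a=-6, b=2, score returns -138 while score_new returns -54.
verdict: not equivalent; witness: a=-6, b=2


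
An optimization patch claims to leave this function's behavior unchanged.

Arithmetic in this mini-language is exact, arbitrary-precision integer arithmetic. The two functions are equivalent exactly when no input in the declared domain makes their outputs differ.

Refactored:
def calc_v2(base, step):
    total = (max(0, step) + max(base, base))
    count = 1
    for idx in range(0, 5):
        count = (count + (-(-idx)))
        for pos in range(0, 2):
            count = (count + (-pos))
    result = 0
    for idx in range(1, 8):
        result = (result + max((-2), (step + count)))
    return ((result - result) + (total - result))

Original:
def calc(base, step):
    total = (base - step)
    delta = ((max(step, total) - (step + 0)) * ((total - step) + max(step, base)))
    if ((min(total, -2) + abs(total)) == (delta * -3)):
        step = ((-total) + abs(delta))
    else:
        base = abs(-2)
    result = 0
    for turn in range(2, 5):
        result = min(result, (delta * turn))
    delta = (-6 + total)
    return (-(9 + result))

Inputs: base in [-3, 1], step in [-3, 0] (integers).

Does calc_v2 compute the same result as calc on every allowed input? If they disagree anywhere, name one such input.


Not equivalent: base=-3, step=-3 separates them (-9 vs -24).
calc: total := 0 | delta := 0 | ((min(total, -2) + abs(total)) == (delta * -3)): false | base := 2 | result := 0 | iter turn=2: | result := 0 | iter turn=3: | result := 0 | iter turn=4: | result := 0 | delta := -6 | result -9
calc_v2: total := -3 | count := 1 | iter idx=0: | count := 1 | iter pos=0: | count := 1 | iter pos=1: | count := 0 | iter idx=1: | count := 1 | iter pos=0: | count := 1 | iter pos=1: | count := 0 | iter idx=2: | count := 2 | iter pos=0: | count := 2 | iter pos=1: | count := 1 | iter idx=3: | count := 4 | iter pos=0: | count := 4 | iter pos=1: | count := 3 | iter idx=4: | count := 7 | iter pos=0: | count := 7 | iter pos=1: | count := 6 | result := 0 | iter idx=1: | result := 3 | iter idx=2: | result := 6 | iter idx=3: | result := 9 | iter idx=4: | result := 12 | iter idx=5: | result := 15 | iter idx=6: | result := 18 | iter idx=7: | result := 21 | result -24
verdict: not equivalent; witness: base=-3, step=-3


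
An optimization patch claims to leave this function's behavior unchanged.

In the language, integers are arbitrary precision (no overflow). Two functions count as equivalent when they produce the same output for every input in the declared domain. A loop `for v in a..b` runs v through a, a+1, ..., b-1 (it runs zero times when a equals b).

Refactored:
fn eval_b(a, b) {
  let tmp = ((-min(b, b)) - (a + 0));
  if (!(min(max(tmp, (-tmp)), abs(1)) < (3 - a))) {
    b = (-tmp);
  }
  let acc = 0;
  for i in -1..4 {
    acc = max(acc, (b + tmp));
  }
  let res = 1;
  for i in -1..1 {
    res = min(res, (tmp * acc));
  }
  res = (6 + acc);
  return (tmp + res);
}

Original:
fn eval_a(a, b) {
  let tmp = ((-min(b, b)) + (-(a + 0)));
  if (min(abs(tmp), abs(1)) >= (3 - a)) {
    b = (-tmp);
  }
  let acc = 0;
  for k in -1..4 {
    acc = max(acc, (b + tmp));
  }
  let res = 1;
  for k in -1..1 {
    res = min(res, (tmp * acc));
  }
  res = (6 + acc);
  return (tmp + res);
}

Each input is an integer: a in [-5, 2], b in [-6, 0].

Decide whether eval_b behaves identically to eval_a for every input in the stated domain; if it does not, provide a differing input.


Equivalent — the differences include comparison usage differs; and arithmetic usage differs; and local variable names differ; and min/max/abs usage differs; and boolean connective usage differs, yet no declared input distinguishes the two.
Tracing a=2, b=-2: eval_a: tmp := 0 | (min(abs(tmp), abs(1)) >= (3 - a)): false | acc := 0 | iter k=-1: | acc := 0 | iter k=0: | acc := 0 | iter k=1: | acc := 0 | iter k=2: | acc := 0 | iter k=3: | acc := 0 | res := 1 | iter k=-1: | res := 0 | iter k=0: | res := 0 | res := 6 | result 6 | eval_b: tmp := 0 | (!(min(max(tmp, (-tmp)), abs(1)) < (3 - a))): false | acc := 0 | iter i=-1: | acc := 0 | iter i=0: | acc := 0 | iter i=1: | acc := 0 | iter i=2: | acc := 0 | iter i=3: | acc := 0 | res := 1 | iter i=-1: | res := 0 | iter i=0: | res := 0 | res := 6 | result 6 — matching result 6.
Checked all 56 inputs in the declared domain: the outputs agree on every one.
verdict: equivalent


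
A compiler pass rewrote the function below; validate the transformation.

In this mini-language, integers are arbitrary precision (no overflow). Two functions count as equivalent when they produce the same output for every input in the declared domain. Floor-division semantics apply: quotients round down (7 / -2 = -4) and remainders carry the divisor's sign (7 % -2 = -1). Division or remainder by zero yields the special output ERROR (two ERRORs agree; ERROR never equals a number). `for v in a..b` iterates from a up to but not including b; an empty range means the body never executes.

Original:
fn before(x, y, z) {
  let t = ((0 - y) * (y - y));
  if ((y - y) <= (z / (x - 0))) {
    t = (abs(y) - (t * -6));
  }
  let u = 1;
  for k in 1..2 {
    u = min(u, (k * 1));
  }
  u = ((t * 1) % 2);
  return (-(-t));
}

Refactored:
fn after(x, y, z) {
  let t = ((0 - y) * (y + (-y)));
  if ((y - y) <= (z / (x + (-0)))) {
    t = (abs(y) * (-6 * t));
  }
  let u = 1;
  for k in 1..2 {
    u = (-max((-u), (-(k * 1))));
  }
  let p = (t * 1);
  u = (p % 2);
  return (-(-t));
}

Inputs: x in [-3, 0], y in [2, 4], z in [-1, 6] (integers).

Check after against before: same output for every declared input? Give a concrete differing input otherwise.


x=-3, y=2, z=-1 yields 2 from before but 0 from after.
verdict: not equivalent; witness: x=-3, y=2, z=-1


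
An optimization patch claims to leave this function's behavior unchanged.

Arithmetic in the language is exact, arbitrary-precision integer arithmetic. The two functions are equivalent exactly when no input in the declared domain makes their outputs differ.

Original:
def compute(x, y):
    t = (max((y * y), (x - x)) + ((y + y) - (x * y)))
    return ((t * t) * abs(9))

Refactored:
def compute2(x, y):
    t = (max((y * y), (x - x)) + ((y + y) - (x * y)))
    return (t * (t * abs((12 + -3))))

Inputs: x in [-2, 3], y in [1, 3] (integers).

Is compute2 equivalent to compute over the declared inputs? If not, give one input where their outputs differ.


Side by side, the visible changes include: arithmetic usage differs, plus constant usage differs.
One worked example (x=2, y=3) — compute: t=9, then returns 729; compute2: t=9, then returns 729; agreement on 729.
Checked all 18 inputs in the declared domain: the outputs agree on every one.
verdict: equivalent


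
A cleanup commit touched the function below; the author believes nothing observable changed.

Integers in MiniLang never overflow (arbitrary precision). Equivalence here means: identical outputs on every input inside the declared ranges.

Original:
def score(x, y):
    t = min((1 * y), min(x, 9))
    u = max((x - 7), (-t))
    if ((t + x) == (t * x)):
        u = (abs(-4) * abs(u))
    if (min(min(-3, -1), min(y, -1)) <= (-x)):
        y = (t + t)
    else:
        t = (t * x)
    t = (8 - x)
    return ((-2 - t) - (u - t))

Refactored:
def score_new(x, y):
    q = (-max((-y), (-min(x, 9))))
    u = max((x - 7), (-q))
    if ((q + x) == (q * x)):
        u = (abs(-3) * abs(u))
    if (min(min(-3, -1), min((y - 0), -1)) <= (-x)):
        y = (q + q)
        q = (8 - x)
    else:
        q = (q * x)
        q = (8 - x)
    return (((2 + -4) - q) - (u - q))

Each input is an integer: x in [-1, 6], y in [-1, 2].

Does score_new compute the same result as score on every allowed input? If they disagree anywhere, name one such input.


Run the pair on x=2, y=2.
score: t becomes 2; next u becomes -2; next ((t + x) == (t * x)) evaluates to true; next u becomes 8; next (min(min(-3, -1), min(y, -1)) <= (-x)) evaluates to true; next y becomes 4; next t becomes 6; next final value -10
score_new: q becomes 2; next u becomes -2; next ((q + x) == (q * x)) evaluates to true; next u becomes 6; next (min(min(-3, -1), min((y - 0), -1)) <= (-x)) evaluates to true; next y becomes 4; next q becomes 6; next final value -8
-10 against -8: the behavior changed.
verdict: not equivalent; witness: x=2, y=2


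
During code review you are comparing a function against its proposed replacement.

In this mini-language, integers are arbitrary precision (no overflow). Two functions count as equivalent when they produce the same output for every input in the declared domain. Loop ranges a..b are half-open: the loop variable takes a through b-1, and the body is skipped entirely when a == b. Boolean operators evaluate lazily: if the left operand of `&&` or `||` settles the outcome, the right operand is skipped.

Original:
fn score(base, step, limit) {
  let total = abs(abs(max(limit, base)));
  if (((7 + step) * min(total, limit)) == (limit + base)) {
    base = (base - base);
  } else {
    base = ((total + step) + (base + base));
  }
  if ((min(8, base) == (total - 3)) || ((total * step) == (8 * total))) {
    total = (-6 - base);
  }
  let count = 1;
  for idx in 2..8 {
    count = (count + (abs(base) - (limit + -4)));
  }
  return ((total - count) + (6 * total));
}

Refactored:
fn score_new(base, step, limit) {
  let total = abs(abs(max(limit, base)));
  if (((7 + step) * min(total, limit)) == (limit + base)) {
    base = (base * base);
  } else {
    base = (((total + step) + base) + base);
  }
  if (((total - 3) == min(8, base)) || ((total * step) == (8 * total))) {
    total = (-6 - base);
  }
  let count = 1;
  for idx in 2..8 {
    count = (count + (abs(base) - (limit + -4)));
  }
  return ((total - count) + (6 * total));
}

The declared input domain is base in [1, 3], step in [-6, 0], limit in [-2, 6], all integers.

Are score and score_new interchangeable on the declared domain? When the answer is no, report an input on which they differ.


Evaluate both at base=1, step=-5, limit=1.
score: total becomes 1; next (((7 + step) * min(total, limit)) == (limit + base)) evaluates to true; next base becomes 0; next ((min(8, base) == (total - 3)) || ((total * step) == (8 * total))) evaluates to false; next count becomes 1; next at idx=2:; next count becomes 4; next at idx=3:; next count becomes 7; next at idx=4:; next count becomes 10; next at idx=5:; next count becomes 13; next at idx=6:; next count becomes 16; next at idx=7:; next count becomes 19; next final value -12
score_new: total becomes 1; next (((7 + step) * min(total, limit)) == (limit + base)) evaluates to true; next base becomes 1; next (((total - 3) == min(8, base)) || ((total * step) == (8 * total))) evaluates to false; next count becomes 1; next at idx=2:; next count becomes 5; next at idx=3:; next count becomes 9; next at idx=4:; next count becomes 13; next at idx=5:; next count becomes 17; next at idx=6:; next count becomes 21; next at idx=7:; next count becomes 25; next final value -18
-12 vs -18 — the two versions disagree here.
verdict: not equivalent; witness: base=1, step=-5, limit=1


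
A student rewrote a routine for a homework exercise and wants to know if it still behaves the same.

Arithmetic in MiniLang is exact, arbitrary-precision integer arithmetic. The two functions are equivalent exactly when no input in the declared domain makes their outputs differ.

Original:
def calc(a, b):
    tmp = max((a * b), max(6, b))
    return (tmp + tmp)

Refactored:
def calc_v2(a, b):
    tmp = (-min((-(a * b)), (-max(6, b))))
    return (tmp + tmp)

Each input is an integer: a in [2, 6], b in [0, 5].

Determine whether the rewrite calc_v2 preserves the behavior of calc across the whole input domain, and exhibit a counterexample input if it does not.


This is a faithful refactor — min/max/abs usage differs, but the computed results match everywhere.
Spot check at a=5, b=0 — calc: tmp = 6; return 12. calc_v2: tmp = 6; return 12. Both give 12.
Checked all 30 inputs in the declared domain: the outputs agree on every one.
verdict: equivalent


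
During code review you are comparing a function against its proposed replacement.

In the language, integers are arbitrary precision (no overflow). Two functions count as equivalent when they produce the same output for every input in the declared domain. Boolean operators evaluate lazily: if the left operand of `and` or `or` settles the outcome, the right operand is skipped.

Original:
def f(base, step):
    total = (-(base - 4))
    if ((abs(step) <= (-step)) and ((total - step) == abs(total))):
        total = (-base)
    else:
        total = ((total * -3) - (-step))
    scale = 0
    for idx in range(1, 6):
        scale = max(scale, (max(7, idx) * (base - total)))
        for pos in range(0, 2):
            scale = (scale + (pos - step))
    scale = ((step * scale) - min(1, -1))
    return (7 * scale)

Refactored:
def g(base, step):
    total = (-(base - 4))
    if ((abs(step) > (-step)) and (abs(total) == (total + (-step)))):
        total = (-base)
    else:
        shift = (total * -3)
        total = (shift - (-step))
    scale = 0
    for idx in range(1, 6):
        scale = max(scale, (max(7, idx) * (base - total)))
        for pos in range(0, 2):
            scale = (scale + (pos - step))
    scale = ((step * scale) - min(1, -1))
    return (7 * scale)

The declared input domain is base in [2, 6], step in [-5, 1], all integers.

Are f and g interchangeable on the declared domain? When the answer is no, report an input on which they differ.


Take base=5, step=-2.
f: total = -1; ((abs(step) <= (-step)) and ((total - step) == abs(total))) -> true; total = -5; scale = 0; [idx=1]; scale = 70; [pos=0]; scale = 72; [pos=1]; scale = 75; [idx=2]; scale = 75; [pos=0]; scale = 77; [pos=1]; scale = 80; [idx=3]; scale = 80; [pos=0]; scale = 82; [pos=1]; scale = 85; [idx=4]; scale = 85; [pos=0]; scale = 87; [pos=1]; scale = 90; [idx=5]; scale = 90; [pos=0]; scale = 92; [pos=1]; scale = 95; scale = -189; return -1323
g: total = -1; ((abs(step) > (-step)) and (abs(total) == (total + (-step)))) -> false; shift = 3; total = 1; scale = 0; [idx=1]; scale = 28; [pos=0]; scale = 30; [pos=1]; scale = 33; [idx=2]; scale = 33; [pos=0]; scale = 35; [pos=1]; scale = 38; [idx=3]; scale = 38; [pos=0]; scale = 40; [pos=1]; scale = 43; [idx=4]; scale = 43; [pos=0]; scale = 45; [pos=1]; scale = 48; [idx=5]; scale = 48; [pos=0]; scale = 50; [pos=1]; scale = 53; scale = -105; return -735
-1323 against -735: the behavior changed.
verdict: not equivalent; witness: base=5, step=-2


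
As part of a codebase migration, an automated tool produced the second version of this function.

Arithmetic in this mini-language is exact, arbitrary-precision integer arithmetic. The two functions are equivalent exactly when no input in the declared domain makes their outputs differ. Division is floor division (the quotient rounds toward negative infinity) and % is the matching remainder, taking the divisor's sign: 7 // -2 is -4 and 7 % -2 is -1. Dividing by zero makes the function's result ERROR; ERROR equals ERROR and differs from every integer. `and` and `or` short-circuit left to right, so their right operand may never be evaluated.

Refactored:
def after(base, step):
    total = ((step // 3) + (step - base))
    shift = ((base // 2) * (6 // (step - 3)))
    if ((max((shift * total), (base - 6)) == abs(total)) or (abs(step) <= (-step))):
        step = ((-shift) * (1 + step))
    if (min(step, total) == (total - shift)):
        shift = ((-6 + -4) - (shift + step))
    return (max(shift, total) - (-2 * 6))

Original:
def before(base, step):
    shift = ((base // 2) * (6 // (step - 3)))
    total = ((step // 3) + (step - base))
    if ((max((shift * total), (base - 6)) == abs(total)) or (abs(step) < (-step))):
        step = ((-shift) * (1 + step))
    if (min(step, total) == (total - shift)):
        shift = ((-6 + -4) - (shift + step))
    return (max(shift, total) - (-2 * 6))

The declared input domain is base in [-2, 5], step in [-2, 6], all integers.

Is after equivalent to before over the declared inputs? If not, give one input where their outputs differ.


Although `(abs(step) < (-step))` became `(abs(step) <= (-step))`, no input in the stated domain can expose it.
Spot check at base=-1, step=3 — before: division by zero -> ERROR. after: total = 5; division by zero -> ERROR. Both give ERROR.
Every one of the 72 inputs gives matching results.
verdict: equivalent


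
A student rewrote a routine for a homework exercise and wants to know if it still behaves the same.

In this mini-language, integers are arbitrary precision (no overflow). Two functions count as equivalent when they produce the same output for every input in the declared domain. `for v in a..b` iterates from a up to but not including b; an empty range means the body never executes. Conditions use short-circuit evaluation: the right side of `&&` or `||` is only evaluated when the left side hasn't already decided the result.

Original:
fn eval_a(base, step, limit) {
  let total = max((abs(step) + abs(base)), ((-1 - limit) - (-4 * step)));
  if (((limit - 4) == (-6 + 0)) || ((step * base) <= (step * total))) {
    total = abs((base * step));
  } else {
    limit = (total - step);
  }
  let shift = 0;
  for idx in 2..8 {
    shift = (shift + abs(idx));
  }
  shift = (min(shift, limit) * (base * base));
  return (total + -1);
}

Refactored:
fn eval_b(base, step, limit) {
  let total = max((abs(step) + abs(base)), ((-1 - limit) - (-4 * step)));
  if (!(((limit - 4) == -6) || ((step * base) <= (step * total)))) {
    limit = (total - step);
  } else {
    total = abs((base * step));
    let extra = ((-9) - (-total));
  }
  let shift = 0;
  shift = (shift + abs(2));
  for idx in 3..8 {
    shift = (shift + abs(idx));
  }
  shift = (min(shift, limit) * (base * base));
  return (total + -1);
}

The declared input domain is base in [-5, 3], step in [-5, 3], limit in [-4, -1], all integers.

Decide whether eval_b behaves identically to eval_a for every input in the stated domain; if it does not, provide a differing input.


This is a faithful refactor — boolean connective usage differs, and loop structure differs, and min/max/abs usage differs, and local variable names differ, and statement counts differ, and constant usage differs, and arithmetic usage differs, but the computed results match everywhere.
Spot check at base=0, step=-3, limit=-1 — eval_a: total becomes 3; next (((limit - 4) == (-6 + 0)) || ((step * base) <= (step * total))) evaluates to false; next limit becomes 6; next shift becomes 0; next at idx=2:; next shift becomes 2; next at idx=3:; next shift becomes 5; next at idx=4:; next shift becomes 9; next at idx=5:; next shift becomes 14; next at idx=6:; next shift becomes 20; next at idx=7:; next shift becomes 27; next shift becomes 0; next final value 2. eval_b: total becomes 3; next (!(((limit - 4) == -6) || ((step * base) <= (step * total)))) evaluates to true; next limit becomes 6; next shift becomes 0; next shift becomes 2; next at idx=3:; next shift becomes 5; next at idx=4:; next shift becomes 9; next at idx=5:; next shift becomes 14; next at idx=6:; next shift becomes 20; next at idx=7:; next shift becomes 27; next shift becomes 0; next final value 2. Both give 2.
Every one of the 324 inputs gives matching results.
verdict: equivalent


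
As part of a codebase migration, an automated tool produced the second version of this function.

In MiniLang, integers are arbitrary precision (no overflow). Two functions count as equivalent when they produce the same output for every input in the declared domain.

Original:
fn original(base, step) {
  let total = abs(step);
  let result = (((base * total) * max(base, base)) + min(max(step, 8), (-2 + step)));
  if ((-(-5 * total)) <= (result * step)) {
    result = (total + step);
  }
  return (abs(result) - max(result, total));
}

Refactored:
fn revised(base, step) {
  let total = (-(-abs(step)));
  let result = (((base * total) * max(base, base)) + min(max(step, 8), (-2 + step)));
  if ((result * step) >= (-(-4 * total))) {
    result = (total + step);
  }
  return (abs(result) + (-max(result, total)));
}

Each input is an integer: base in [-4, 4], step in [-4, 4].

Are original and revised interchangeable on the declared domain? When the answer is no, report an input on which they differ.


Not equivalent: base=0, step=-2 separates them (2 vs -2).
original: total := 2 | result := -4 | ((-(-5 * total)) <= (result * step)): false | result 2
revised: total := 2 | result := -4 | ((result * step) >= (-(-4 * total))): true | result := 0 | result -2
verdict: not equivalent; witness: base=0, step=-2
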